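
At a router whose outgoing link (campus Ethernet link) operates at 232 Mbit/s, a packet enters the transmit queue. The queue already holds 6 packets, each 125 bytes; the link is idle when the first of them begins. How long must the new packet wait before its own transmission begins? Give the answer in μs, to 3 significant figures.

25.9 μs

Each queued packet: L/R = 1000/232000000 = 4.31034 μs.
6 queued → 25.8621 μs.
Queuing delay = 25.9 μs.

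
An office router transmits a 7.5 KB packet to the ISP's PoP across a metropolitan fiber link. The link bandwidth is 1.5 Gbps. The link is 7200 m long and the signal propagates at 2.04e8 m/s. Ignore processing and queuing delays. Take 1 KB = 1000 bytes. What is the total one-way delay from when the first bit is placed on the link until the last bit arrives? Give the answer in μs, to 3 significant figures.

L = 60000 bits.
Transmission delay = L/R = 60000 / 1500000000 = 40 μs.
Propagation delay = d/s = 7200 m / 204000000 m/s = 35.2941 μs.
Total = 75.3 μs.

75.3 μs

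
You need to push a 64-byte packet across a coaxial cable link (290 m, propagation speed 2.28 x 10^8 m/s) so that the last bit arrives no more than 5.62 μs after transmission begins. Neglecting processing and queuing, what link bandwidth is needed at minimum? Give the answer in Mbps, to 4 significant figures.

117.8 Mbps

L = 512 bits.
Propagation delay = 290 / 2.28e+08 = 1.27193 μs.
Transmission budget = 5.62 − 1.27193 = 4.34807 μs.
R ≥ L / t_tx = 512 bits / 4.34807e-06 s = 117.8 Mbps.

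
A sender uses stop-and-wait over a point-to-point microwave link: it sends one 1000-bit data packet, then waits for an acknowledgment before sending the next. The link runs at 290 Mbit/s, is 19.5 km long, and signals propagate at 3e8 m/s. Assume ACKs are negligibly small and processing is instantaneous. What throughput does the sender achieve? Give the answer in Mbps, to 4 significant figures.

7.494 Mbps

t_tx = L/R = 1000/290000000 = 3.44828e-06 s.
t_prop = 19500/300000000 = 6.5e-05 s; RTT = 0.00013 s.
Cycle = t_tx + RTT = 0.000133448 s.
Throughput = L / cycle = 1000 / 0.000133448 = 7.494 Mbps.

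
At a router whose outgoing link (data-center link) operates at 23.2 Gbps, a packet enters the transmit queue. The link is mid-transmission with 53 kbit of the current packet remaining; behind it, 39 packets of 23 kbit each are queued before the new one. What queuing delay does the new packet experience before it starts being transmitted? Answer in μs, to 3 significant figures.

Each queued packet: L/R = 23000/23200000000 = 0.991379 μs.
39 queued → 38.6638 μs.
Plus remaining 53000 bits of current packet: 2.28448 μs.
Queuing delay = 40.9 μs.

40.9 μs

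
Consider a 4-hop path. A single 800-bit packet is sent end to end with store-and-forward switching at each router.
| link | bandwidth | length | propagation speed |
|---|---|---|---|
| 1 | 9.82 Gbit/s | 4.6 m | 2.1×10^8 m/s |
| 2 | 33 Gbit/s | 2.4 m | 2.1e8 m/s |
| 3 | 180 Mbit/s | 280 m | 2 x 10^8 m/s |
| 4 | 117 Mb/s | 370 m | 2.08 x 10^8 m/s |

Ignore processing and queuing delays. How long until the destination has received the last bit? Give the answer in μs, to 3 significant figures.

14.6 μs

Transmission delays (L/R per hop): 0.0814664, 0.0242424, 4.44444, 6.83761 μs; sum = 11.3878 μs.
Propagation delays (d/s per hop): 0.0219048, 0.0114286, 1.4, 1.77885 μs; sum = 3.21218 μs.
End-to-end = 14.6 μs.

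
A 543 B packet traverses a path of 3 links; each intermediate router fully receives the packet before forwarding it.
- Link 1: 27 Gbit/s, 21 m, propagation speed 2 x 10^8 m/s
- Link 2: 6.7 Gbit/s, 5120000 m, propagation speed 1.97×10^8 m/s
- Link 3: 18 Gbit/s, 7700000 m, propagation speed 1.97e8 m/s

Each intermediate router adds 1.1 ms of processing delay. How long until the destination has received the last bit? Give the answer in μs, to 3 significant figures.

L = 543 × 8 = 4344 bits.
Transmission delays (L/R per hop): 0.160889, 0.648358, 0.241333 μs; sum = 1.05058 μs.
Propagation delays (d/s per hop): 0.105, 25989.8, 39086.3 μs; sum = 65076.2 μs.
Processing at 2 router(s): 2 × 1.1 ms = 2200 μs.
End-to-end = 67300 μs.

67300 μs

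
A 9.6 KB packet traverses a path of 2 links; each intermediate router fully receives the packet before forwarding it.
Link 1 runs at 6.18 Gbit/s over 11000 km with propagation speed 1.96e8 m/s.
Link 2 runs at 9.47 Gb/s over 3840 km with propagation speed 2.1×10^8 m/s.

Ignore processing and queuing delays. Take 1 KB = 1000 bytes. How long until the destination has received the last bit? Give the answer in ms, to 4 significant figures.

L = 76800 bits.
Transmission delays (L/R per hop): 0.0124272, 0.00810982 ms; sum = 0.020537 ms.
Propagation delays (d/s per hop): 56.1224, 18.2857 ms; sum = 74.4082 ms.
End-to-end = 74.43 ms.

74.43 ms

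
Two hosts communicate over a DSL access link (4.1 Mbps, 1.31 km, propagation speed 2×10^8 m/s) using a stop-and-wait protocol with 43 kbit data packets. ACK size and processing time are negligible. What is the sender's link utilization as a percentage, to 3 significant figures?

t_tx = L/R = 43000/4.1e+06 = 0.0104878 s.
t_prop = 1310/200000000 = 6.55e-06 s; RTT = 1.31e-05 s.
Cycle = t_tx + RTT = 0.0105009 s.
Utilization = t_tx / cycle = 0.0104878/0.0105009 = 99.9 %.

99.9 %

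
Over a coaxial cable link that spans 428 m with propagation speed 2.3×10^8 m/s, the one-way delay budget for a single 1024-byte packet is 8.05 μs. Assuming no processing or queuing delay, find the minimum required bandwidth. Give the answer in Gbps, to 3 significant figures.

L = 8192 bits.
Propagation delay = 428 / 2.3e+08 = 1.86087 μs.
Transmission budget = 8.05 − 1.86087 = 6.18913 μs.
R ≥ L / t_tx = 8192 bits / 6.18913e-06 s = 1.32 Gbps.

1.32 Gbps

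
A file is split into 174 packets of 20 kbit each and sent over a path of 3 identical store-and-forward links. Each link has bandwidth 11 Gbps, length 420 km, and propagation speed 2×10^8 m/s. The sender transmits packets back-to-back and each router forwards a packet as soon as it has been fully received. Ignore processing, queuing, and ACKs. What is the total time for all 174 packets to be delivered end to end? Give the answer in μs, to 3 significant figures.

6620 μs

Per-hop transmission t_tx = L/R = 20000/11000000000 = 1.81818 μs.
Per-hop propagation t_prop = 420000/200000000 = 2100 μs.
Pipeline fill: first packet needs 3·t_tx to clear all hops; remaining 173 packets each add one t_tx.
Total = (3+174-1)·t_tx + 3·t_prop = 176·1.81818 + 3·2100 = 6620 μs.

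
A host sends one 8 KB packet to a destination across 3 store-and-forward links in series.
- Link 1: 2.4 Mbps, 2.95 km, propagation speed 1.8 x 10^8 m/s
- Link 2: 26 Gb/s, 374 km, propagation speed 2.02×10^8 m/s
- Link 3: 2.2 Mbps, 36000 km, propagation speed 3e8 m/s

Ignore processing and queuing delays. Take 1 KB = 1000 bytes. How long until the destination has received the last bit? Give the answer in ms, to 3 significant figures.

L = 64000 bits.
Transmission delays (L/R per hop): 26.6667, 0.00246154, 29.0909 ms; sum = 55.76 ms.
Propagation delays (d/s per hop): 0.0163889, 1.85149, 120 ms; sum = 121.868 ms.
End-to-end = 178 ms.

178 ms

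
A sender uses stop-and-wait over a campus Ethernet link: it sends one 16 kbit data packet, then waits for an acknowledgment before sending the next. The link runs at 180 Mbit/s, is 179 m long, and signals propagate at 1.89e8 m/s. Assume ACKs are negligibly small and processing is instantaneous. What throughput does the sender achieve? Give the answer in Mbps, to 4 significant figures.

t_tx = L/R = 16000/180000000 = 8.88889e-05 s.
t_prop = 179/189000000 = 9.4709e-07 s; RTT = 1.89418e-06 s.
Cycle = t_tx + RTT = 9.07831e-05 s.
Throughput = L / cycle = 16000 / 9.07831e-05 = 176.2 Mbps.

176.2 Mbps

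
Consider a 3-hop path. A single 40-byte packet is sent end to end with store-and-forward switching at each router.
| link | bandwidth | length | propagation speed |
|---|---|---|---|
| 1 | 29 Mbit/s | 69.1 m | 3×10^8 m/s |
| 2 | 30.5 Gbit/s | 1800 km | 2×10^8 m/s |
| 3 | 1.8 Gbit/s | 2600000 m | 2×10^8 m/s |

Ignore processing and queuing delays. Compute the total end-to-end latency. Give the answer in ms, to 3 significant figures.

L = 40 × 8 = 320 bits.
Transmission delays (L/R per hop): 0.0110345, 1.04918e-05, 0.000177778 ms; sum = 0.0112228 ms.
Propagation delays (d/s per hop): 0.000230333, 9, 13 ms; sum = 22.0002 ms.
End-to-end = 22.0 ms.

22.0 ms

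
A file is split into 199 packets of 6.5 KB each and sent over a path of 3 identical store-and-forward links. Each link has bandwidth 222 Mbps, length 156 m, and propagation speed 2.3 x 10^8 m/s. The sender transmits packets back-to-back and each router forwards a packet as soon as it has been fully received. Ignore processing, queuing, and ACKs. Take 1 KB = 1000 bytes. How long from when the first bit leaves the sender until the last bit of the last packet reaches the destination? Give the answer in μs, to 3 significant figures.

Per-hop transmission t_tx = L/R = 52000/222000000 = 234.234 μs.
Per-hop propagation t_prop = 156/2.3e+08 = 0.678261 μs.
Pipeline fill: first packet needs 3·t_tx to clear all hops; remaining 198 packets each add one t_tx.
Total = (3+199-1)·t_tx + 3·t_prop = 201·234.234 + 3·0.678261 = 47100 μs.

47100 μs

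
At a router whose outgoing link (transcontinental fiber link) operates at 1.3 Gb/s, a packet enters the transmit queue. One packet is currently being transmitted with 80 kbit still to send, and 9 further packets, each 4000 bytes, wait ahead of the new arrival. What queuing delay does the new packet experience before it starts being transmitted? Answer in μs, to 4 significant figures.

283.1 μs

Each queued packet: L/R = 32000/1300000000 = 24.6154 μs.
9 queued → 221.538 μs.
Plus remaining 80000 bits of current packet: 61.5385 μs.
Queuing delay = 283.1 μs.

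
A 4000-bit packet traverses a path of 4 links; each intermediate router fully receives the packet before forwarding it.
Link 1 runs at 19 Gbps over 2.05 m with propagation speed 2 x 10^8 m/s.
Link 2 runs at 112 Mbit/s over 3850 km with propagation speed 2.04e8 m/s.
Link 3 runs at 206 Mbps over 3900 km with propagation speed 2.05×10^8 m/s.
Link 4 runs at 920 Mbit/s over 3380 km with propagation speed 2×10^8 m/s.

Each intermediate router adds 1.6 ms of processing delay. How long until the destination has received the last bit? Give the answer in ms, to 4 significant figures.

59.66 ms

Transmission delays (L/R per hop): 0.000210526, 0.0357143, 0.0194175, 0.00434783 ms; sum = 0.0596901 ms.
Propagation delays (d/s per hop): 1.025e-05, 18.8725, 19.0244, 16.9 ms; sum = 54.7969 ms.
Processing at 3 router(s): 3 × 1.6 ms = 4.8 ms.
End-to-end = 59.66 ms.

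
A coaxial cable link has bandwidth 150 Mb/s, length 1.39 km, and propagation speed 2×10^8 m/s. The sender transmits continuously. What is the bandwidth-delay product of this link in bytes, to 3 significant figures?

130 bytes

Propagation delay = 1390 / 200000000 = 6.95e-06 s.
BDP = R × t_prop = 150000000 × 6.95e-06 = 1042.5 bits.
In bytes: 1042.5/8 = 130 bytes.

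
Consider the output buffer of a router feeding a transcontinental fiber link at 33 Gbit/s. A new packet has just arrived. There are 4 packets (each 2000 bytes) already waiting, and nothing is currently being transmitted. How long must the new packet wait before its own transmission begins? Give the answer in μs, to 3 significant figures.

1.94 μs

Each queued packet: L/R = 16000/33000000000 = 0.484848 μs.
4 queued → 1.93939 μs.
Queuing delay = 1.94 μs.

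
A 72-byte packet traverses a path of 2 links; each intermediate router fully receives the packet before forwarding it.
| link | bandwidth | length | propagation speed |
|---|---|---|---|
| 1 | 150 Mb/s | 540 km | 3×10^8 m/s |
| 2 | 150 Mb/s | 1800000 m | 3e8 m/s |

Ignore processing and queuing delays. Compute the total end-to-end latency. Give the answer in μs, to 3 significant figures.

L = 72 × 8 = 576 bits.
Transmission delay per hop = L/R = 576/150000000 = 3.84 μs; 2 hops → 7.68 μs.
Propagation delays (d/s per hop): 1800, 6000 μs; sum = 7800 μs.
End-to-end = 7810 μs.

7810 μs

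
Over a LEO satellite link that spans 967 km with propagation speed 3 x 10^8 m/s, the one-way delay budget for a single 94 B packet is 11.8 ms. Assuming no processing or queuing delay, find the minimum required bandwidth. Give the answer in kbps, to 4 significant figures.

87.68 kbps

L = 752 bits.
Propagation delay = 967000 / 300000000 = 3.22333 ms.
Transmission budget = 11.8 − 3.22333 = 8.57667 ms.
R ≥ L / t_tx = 752 bits / 0.00857667 s = 87.68 kbps.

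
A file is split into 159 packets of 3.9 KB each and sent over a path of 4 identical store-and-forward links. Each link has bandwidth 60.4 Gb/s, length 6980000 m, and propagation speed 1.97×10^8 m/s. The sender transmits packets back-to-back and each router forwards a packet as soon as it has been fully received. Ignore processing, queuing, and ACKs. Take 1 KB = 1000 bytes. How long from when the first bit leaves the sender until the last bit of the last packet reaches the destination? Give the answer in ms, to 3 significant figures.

142 ms

Per-hop transmission t_tx = L/R = 31200/60400000000 = 0.000516556 ms.
Per-hop propagation t_prop = 6980000/197000000 = 35.4315 ms.
Pipeline fill: first packet needs 4·t_tx to clear all hops; remaining 158 packets each add one t_tx.
Total = (4+159-1)·t_tx + 4·t_prop = 162·0.000516556 + 4·35.4315 = 142 ms.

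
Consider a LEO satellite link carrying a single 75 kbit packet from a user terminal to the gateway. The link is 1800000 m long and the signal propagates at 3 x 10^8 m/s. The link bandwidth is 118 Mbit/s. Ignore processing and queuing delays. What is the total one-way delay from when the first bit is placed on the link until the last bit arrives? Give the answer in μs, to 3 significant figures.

L = 75000 bits.
Transmission delay = L/R = 75000 / 118000000 = 635.593 μs.
Propagation delay = d/s = 1800000 m / 300000000 m/s = 6000 μs.
Total = 6640 μs.

6640 μs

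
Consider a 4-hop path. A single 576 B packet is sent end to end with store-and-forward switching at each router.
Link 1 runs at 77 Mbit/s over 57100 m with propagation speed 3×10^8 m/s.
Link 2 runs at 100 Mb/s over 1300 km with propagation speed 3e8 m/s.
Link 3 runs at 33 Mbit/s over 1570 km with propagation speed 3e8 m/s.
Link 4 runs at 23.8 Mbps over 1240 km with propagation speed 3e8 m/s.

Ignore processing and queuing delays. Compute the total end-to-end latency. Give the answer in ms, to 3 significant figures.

14.3 ms

L = 576 × 8 = 4608 bits.
Transmission delays (L/R per hop): 0.0598442, 0.04608, 0.139636, 0.193613 ms; sum = 0.439174 ms.
Propagation delays (d/s per hop): 0.190333, 4.33333, 5.23333, 4.13333 ms; sum = 13.8903 ms.
End-to-end = 14.3 ms.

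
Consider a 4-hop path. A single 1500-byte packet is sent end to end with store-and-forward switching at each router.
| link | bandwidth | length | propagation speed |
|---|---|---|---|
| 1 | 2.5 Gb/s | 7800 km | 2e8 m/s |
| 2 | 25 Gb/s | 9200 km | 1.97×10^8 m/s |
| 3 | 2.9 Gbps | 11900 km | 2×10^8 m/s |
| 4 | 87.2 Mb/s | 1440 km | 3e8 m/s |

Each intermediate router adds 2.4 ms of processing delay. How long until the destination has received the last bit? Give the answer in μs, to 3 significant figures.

L = 1500 × 8 = 12000 bits.
Transmission delays (L/R per hop): 4.8, 0.48, 4.13793, 137.615 μs; sum = 147.033 μs.
Propagation delays (d/s per hop): 39000, 46700.5, 59500, 4800 μs; sum = 150001 μs.
Processing at 3 router(s): 3 × 2.4 ms = 7200 μs.
End-to-end = 157000 μs.

157000 μs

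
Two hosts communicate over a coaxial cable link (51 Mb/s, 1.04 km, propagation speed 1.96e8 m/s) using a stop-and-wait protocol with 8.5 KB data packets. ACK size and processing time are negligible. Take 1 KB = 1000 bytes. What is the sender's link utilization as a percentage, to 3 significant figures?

99.2 %

t_tx = L/R = 68000/51000000 = 0.00133333 s.
t_prop = 1040/196000000 = 5.30612e-06 s; RTT = 1.06122e-05 s.
Cycle = t_tx + RTT = 0.00134395 s.
Utilization = t_tx / cycle = 0.00133333/0.00134395 = 99.2 %.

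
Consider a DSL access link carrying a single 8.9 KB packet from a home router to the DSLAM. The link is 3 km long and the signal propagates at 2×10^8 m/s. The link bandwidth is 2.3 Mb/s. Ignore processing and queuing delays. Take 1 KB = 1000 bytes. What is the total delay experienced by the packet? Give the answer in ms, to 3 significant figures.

L = 71200 bits.
Transmission delay = L/R = 71200 / 2300000 = 30.9565 ms.
Propagation delay = d/s = 3000 m / 200000000 m/s = 0.015 ms.
Total = 31.0 ms.

31.0 ms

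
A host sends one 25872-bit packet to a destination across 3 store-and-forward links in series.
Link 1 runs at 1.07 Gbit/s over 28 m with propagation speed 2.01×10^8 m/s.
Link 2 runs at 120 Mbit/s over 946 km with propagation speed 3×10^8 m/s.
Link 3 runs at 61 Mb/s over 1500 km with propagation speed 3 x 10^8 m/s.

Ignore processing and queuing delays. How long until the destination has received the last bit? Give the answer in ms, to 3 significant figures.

Transmission delays (L/R per hop): 0.0241794, 0.2156, 0.424131 ms; sum = 0.663911 ms.
Propagation delays (d/s per hop): 0.000139303, 3.15333, 5 ms; sum = 8.15347 ms.
End-to-end = 8.82 ms.

8.82 ms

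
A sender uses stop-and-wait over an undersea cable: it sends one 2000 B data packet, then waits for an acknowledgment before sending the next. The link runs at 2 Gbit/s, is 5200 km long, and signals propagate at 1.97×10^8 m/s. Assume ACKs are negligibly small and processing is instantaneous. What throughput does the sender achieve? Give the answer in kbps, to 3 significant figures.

303 kbps

t_tx = L/R = 16000/2000000000 = 8e-06 s.
t_prop = 5200000/197000000 = 0.0263959 s; RTT = 0.0527919 s.
Cycle = t_tx + RTT = 0.0527999 s.
Throughput = L / cycle = 16000 / 0.0527999 = 303 kbps.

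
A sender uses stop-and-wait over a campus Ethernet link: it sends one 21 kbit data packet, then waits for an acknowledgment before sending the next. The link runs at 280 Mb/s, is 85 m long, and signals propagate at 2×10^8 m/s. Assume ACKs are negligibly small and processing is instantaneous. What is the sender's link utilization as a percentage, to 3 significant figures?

98.9 %

t_tx = L/R = 21000/280000000 = 7.5e-05 s.
t_prop = 85/200000000 = 4.25e-07 s; RTT = 8.5e-07 s.
Cycle = t_tx + RTT = 7.585e-05 s.
Utilization = t_tx / cycle = 7.5e-05/7.585e-05 = 98.9 %.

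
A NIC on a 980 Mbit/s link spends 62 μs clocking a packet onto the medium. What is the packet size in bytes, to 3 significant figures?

L = R × t_tx = 980000000 b/s × 6.2e-05 s = 60760 bits.
In bytes: 60760 / 8 = 7600 bytes.

7600 bytes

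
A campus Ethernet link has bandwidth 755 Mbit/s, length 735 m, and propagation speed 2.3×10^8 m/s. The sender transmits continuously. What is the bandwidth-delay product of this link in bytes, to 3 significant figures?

Propagation delay = 735 / 2.3e+08 = 3.19565e-06 s.
BDP = R × t_prop = 755000000 × 3.19565e-06 = 2412.72 bits.
In bytes: 2412.72/8 = 302 bytes.

302 bytes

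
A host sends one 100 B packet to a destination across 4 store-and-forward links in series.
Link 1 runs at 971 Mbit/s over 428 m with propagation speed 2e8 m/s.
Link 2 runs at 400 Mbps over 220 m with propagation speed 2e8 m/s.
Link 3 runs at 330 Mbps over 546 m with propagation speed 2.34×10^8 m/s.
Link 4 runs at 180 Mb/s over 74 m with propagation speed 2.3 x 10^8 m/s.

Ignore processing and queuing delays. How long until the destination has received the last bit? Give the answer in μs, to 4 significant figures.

15.59 μs

L = 100 × 8 = 800 bits.
Transmission delays (L/R per hop): 0.823893, 2, 2.42424, 4.44444 μs; sum = 9.69258 μs.
Propagation delays (d/s per hop): 2.14, 1.1, 2.33333, 0.321739 μs; sum = 5.89507 μs.
End-to-end = 15.59 μs.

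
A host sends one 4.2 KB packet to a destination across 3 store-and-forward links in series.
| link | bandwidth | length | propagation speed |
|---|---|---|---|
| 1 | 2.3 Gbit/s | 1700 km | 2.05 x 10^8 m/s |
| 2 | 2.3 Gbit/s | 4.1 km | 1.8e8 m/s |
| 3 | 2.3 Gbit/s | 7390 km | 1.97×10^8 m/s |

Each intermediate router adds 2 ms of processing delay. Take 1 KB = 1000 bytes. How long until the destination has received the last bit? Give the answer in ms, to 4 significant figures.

49.87 ms

L = 33600 bits.
Transmission delay per hop = L/R = 33600/2300000000 = 0.0146087 ms; 3 hops → 0.0438261 ms.
Propagation delays (d/s per hop): 8.29268, 0.0227778, 37.5127 ms; sum = 45.8282 ms.
Processing at 2 router(s): 2 × 2 ms = 4 ms.
End-to-end = 49.87 ms.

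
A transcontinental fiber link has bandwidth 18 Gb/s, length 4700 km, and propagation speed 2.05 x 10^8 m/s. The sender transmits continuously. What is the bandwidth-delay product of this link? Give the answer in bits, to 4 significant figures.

Propagation delay = 4700000 / 2.05e+08 = 0.0229268 s.
BDP = R × t_prop = 18000000000 × 0.0229268 = 412683000 bits.

412700000 bits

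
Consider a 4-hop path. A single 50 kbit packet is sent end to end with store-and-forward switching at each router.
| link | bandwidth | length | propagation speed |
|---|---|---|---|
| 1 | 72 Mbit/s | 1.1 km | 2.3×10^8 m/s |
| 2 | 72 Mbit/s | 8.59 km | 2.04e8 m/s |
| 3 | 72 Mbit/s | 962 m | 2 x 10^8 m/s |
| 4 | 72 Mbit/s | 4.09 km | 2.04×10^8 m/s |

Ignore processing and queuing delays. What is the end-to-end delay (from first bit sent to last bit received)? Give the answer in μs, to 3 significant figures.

2850 μs

L = 50000 bits.
Transmission delay per hop = L/R = 50000/72000000 = 694.444 μs; 4 hops → 2777.78 μs.
Propagation delays (d/s per hop): 4.78261, 42.1078, 4.81, 20.049 μs; sum = 71.7495 μs.
End-to-end = 2850 μs.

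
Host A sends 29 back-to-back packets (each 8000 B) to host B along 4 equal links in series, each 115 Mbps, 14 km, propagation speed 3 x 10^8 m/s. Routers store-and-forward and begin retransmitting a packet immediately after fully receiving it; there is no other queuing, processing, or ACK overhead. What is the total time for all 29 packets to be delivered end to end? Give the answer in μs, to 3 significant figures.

18000 μs

Per-hop transmission t_tx = L/R = 64000/115000000 = 556.522 μs.
Per-hop propagation t_prop = 14000/300000000 = 46.6667 μs.
Pipeline fill: first packet needs 4·t_tx to clear all hops; remaining 28 packets each add one t_tx.
Total = (4+29-1)·t_tx + 4·t_prop = 32·556.522 + 4·46.6667 = 18000 μs.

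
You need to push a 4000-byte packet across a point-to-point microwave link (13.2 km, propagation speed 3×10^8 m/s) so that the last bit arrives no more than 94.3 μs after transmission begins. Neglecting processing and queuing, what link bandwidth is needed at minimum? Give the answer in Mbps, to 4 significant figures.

636.2 Mbps

L = 32000 bits.
Propagation delay = 13200 / 300000000 = 44 μs.
Transmission budget = 94.3 − 44 = 50.3 μs.
R ≥ L / t_tx = 32000 bits / 5.03e-05 s = 636.2 Mbps.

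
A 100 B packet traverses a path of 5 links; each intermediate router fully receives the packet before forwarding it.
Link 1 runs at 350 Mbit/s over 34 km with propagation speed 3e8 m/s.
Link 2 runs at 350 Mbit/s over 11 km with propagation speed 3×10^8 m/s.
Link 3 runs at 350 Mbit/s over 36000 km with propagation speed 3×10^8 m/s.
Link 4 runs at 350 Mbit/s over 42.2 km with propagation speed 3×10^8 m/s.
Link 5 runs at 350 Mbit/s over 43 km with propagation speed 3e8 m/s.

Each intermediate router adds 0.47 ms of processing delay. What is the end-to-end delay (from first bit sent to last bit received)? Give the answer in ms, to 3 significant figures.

L = 100 × 8 = 800 bits.
Transmission delay per hop = L/R = 800/350000000 = 0.00228571 ms; 5 hops → 0.0114286 ms.
Propagation delays (d/s per hop): 0.113333, 0.0366667, 120, 0.140667, 0.143333 ms; sum = 120.434 ms.
Processing at 4 router(s): 4 × 0.47 ms = 1.88 ms.
End-to-end = 122 ms.

122 ms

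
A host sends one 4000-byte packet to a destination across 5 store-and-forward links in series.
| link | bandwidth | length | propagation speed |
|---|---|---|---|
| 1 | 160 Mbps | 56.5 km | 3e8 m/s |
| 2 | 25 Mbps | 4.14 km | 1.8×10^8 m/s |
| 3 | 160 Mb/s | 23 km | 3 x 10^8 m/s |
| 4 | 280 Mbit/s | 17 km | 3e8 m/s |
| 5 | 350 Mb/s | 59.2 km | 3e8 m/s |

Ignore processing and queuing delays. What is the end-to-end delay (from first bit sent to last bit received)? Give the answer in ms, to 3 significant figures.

L = 4000 × 8 = 32000 bits.
Transmission delays (L/R per hop): 0.2, 1.28, 0.2, 0.114286, 0.0914286 ms; sum = 1.88571 ms.
Propagation delays (d/s per hop): 0.188333, 0.023, 0.0766667, 0.0566667, 0.197333 ms; sum = 0.542 ms.
End-to-end = 2.43 ms.

2.43 ms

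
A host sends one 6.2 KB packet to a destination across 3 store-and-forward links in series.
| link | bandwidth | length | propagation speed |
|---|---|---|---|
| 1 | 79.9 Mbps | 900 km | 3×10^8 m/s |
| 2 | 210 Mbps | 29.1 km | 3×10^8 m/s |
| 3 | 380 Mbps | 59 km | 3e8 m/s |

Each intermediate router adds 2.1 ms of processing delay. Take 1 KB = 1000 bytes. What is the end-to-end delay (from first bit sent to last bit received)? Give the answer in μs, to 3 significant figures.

L = 49600 bits.
Transmission delays (L/R per hop): 620.776, 236.19, 130.526 μs; sum = 987.493 μs.
Propagation delays (d/s per hop): 3000, 97, 196.667 μs; sum = 3293.67 μs.
Processing at 2 router(s): 2 × 2.1 ms = 4200 μs.
End-to-end = 8480 μs.

8480 μs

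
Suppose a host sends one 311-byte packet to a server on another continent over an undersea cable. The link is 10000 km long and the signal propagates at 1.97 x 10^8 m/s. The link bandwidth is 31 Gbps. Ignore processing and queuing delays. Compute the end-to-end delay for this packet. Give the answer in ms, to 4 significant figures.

50.76 ms

L = 311 × 8 = 2488 bits.
Transmission delay = L/R = 2488 / 31000000000 = 8.02581e-05 ms.
Propagation delay = d/s = 10000000 m / 197000000 m/s = 50.7614 ms.
Total = 50.76 ms.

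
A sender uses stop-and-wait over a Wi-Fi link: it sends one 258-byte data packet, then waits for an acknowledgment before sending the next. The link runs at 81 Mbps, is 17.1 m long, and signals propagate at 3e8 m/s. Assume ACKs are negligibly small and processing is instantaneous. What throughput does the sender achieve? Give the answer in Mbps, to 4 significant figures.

t_tx = L/R = 2064/81000000 = 2.54815e-05 s.
t_prop = 17.1/300000000 = 5.7e-08 s; RTT = 1.14e-07 s.
Cycle = t_tx + RTT = 2.55955e-05 s.
Throughput = L / cycle = 2064 / 2.55955e-05 = 80.64 Mbps.

80.64 Mbps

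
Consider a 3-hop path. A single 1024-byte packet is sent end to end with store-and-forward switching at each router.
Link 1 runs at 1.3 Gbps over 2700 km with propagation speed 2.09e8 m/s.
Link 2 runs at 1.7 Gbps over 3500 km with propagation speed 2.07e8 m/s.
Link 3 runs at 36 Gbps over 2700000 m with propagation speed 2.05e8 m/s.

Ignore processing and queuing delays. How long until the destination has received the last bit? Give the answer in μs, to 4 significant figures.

L = 1024 × 8 = 8192 bits.
Transmission delays (L/R per hop): 6.30154, 4.81882, 0.227556 μs; sum = 11.3479 μs.
Propagation delays (d/s per hop): 12918.7, 16908.2, 13170.7 μs; sum = 42997.6 μs.
End-to-end = 43010 μs.

43010 μs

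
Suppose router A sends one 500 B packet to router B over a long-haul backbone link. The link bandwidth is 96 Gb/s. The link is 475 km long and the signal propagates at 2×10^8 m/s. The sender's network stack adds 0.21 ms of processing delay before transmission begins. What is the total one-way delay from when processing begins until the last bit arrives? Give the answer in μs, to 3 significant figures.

2590 μs

L = 500 × 8 = 4000 bits.
Transmission delay = L/R = 4000 / 96000000000 = 0.0416667 μs.
Propagation delay = d/s = 475000 m / 200000000 m/s = 2375 μs.
Plus processing delay 0.21 ms = 210 μs.
Total = 2590 μs.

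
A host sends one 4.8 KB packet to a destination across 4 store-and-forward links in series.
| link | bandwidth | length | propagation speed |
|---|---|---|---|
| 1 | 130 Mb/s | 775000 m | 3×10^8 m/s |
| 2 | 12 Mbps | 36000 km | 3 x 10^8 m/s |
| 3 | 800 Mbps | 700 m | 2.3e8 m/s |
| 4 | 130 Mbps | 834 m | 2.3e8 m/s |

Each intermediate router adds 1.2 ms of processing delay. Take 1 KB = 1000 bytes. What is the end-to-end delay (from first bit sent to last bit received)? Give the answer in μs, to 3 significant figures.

L = 38400 bits.
Transmission delays (L/R per hop): 295.385, 3200, 48, 295.385 μs; sum = 3838.77 μs.
Propagation delays (d/s per hop): 2583.33, 120000, 3.04348, 3.62609 μs; sum = 122590 μs.
Processing at 3 router(s): 3 × 1.2 ms = 3600 μs.
End-to-end = 130000 μs.

130000 μs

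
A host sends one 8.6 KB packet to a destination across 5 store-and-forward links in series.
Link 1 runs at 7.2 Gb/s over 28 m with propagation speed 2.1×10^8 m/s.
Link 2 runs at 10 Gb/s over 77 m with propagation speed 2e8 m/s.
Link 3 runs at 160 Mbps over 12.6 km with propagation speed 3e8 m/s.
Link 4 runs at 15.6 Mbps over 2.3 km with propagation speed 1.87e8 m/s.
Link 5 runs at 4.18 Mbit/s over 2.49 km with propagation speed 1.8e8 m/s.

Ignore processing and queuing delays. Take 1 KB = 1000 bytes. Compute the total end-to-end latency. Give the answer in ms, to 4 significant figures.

L = 68800 bits.
Transmission delays (L/R per hop): 0.00955556, 0.00688, 0.43, 4.41026, 16.4593 ms; sum = 21.316 ms.
Propagation delays (d/s per hop): 0.000133333, 0.000385, 0.042, 0.0122995, 0.0138333 ms; sum = 0.0686511 ms.
End-to-end = 21.38 ms.

21.38 ms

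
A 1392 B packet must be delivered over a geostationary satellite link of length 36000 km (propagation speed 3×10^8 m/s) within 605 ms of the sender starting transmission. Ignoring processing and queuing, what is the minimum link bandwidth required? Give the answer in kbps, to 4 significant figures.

22.96 kbps

L = 11136 bits.
Propagation delay = 36000000 / 300000000 = 120 ms.
Transmission budget = 605 − 120 = 485 ms.
R ≥ L / t_tx = 11136 bits / 0.485 s = 22.96 kbps.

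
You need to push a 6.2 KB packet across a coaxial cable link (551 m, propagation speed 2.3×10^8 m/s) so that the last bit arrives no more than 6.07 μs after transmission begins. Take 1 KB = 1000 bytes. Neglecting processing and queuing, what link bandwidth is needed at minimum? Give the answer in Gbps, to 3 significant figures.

13.5 Gbps

L = 49600 bits.
Propagation delay = 551 / 2.3e+08 = 2.39565 μs.
Transmission budget = 6.07 − 2.39565 = 3.67435 μs.
R ≥ L / t_tx = 49600 bits / 3.67435e-06 s = 13.5 Gbps.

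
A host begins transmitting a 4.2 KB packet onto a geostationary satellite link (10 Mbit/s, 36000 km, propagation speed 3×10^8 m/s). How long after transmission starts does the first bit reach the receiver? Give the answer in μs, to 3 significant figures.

First bit experiences only propagation delay: d/s = 36000000/300000000 = 120000 μs.

120000 μs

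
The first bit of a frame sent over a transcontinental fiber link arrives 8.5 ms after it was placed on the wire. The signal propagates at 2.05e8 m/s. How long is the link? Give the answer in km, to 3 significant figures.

d = s × t_prop = 2.05e+08 × 0.0085 = 1740 km.

1740 km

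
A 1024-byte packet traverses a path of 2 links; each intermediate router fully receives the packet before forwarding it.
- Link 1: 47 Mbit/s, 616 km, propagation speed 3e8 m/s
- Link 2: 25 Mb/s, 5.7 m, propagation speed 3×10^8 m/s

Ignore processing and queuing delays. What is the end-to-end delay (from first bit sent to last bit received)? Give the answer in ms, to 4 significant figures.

L = 1024 × 8 = 8192 bits.
Transmission delays (L/R per hop): 0.174298, 0.32768 ms; sum = 0.501978 ms.
Propagation delays (d/s per hop): 2.05333, 1.9e-05 ms; sum = 2.05335 ms.
End-to-end = 2.555 ms.

2.555 ms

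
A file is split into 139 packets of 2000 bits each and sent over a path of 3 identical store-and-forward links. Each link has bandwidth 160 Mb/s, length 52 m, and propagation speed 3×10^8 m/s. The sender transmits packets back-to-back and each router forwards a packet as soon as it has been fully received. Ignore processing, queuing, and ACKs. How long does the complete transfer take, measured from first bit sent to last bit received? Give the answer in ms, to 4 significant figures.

Per-hop transmission t_tx = L/R = 2000/160000000 = 0.0125 ms.
Per-hop propagation t_prop = 52/300000000 = 0.000173333 ms.
Pipeline fill: first packet needs 3·t_tx to clear all hops; remaining 138 packets each add one t_tx.
Total = (3+139-1)·t_tx + 3·t_prop = 141·0.0125 + 3·0.000173333 = 1.763 ms.

1.763 ms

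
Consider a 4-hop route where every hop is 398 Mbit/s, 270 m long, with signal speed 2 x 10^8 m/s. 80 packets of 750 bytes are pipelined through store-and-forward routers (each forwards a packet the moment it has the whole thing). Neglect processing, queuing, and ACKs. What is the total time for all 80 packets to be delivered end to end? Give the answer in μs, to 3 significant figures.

1260 μs

Per-hop transmission t_tx = L/R = 6000/398000000 = 15.0754 μs.
Per-hop propagation t_prop = 270/200000000 = 1.35 μs.
Pipeline fill: first packet needs 4·t_tx to clear all hops; remaining 79 packets each add one t_tx.
Total = (4+80-1)·t_tx + 4·t_prop = 83·15.0754 + 4·1.35 = 1260 μs.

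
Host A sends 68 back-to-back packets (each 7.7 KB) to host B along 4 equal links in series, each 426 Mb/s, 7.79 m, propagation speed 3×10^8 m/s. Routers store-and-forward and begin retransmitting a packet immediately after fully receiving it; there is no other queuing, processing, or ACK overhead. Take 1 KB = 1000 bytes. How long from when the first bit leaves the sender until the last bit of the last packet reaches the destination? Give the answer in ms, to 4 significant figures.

Per-hop transmission t_tx = L/R = 61600/426000000 = 0.144601 ms.
Per-hop propagation t_prop = 7.79/300000000 = 2.59667e-05 ms.
Pipeline fill: first packet needs 4·t_tx to clear all hops; remaining 67 packets each add one t_tx.
Total = (4+68-1)·t_tx + 4·t_prop = 71·0.144601 + 4·2.59667e-05 = 10.27 ms.

10.27 ms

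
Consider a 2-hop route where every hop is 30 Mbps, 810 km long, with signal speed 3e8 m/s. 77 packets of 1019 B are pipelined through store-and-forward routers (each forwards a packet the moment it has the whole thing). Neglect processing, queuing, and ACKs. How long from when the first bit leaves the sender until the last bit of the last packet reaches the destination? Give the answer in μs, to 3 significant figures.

26600 μs

Per-hop transmission t_tx = L/R = 8152/30000000 = 271.733 μs.
Per-hop propagation t_prop = 810000/300000000 = 2700 μs.
Pipeline fill: first packet needs 2·t_tx to clear all hops; remaining 76 packets each add one t_tx.
Total = (2+77-1)·t_tx + 2·t_prop = 78·271.733 + 2·2700 = 26600 μs.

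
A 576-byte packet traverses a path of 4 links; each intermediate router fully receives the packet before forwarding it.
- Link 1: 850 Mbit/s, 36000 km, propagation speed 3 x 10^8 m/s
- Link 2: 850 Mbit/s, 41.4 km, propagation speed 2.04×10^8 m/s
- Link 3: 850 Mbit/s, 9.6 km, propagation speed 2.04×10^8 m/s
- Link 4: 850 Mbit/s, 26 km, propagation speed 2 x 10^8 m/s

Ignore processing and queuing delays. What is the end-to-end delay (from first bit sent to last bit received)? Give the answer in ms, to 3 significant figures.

L = 576 × 8 = 4608 bits.
Transmission delay per hop = L/R = 4608/850000000 = 0.00542118 ms; 4 hops → 0.0216847 ms.
Propagation delays (d/s per hop): 120, 0.202941, 0.0470588, 0.13 ms; sum = 120.38 ms.
End-to-end = 120 ms.

120 ms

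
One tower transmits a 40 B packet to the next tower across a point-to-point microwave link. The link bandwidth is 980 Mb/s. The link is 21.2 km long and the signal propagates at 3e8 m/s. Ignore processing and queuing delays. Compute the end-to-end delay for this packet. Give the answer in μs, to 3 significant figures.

71.0 μs

L = 40 × 8 = 320 bits.
Transmission delay = L/R = 320 / 980000000 = 0.326531 μs.
Propagation delay = d/s = 21200 m / 300000000 m/s = 70.6667 μs.
Total = 71.0 μs.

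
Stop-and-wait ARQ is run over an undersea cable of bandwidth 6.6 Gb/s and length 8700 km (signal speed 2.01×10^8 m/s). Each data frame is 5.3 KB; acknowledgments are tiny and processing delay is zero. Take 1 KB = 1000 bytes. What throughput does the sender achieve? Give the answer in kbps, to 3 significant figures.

t_tx = L/R = 42400/6600000000 = 6.42424e-06 s.
t_prop = 8700000/2.01e+08 = 0.0432836 s; RTT = 0.0865672 s.
Cycle = t_tx + RTT = 0.0865736 s.
Throughput = L / cycle = 42400 / 0.0865736 = 490 kbps.

490 kbps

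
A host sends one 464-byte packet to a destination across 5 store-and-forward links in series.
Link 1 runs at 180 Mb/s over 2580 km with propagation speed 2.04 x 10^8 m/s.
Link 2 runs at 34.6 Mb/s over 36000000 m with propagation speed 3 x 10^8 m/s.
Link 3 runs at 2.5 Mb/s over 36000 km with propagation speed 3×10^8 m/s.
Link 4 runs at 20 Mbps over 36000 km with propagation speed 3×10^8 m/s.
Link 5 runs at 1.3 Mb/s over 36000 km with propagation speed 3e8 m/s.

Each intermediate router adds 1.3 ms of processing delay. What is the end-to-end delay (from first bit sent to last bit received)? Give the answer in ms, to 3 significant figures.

503 ms

L = 464 × 8 = 3712 bits.
Transmission delays (L/R per hop): 0.0206222, 0.107283, 1.4848, 0.1856, 2.85538 ms; sum = 4.65369 ms.
Propagation delays (d/s per hop): 12.6471, 120, 120, 120, 120 ms; sum = 492.647 ms.
Processing at 4 router(s): 4 × 1.3 ms = 5.2 ms.
End-to-end = 503 ms.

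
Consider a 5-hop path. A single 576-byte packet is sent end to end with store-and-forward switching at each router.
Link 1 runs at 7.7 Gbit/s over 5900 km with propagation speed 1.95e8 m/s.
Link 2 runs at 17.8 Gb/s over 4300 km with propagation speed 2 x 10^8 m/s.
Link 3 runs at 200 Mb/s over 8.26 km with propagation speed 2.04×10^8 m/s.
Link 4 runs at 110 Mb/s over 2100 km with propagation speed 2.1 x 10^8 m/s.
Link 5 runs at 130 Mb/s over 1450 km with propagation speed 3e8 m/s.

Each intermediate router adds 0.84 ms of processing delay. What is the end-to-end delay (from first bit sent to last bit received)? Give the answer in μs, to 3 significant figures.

70100 μs

L = 576 × 8 = 4608 bits.
Transmission delays (L/R per hop): 0.598442, 0.258876, 23.04, 41.8909, 35.4462 μs; sum = 101.234 μs.
Propagation delays (d/s per hop): 30256.4, 21500, 40.4902, 10000, 4833.33 μs; sum = 66630.2 μs.
Processing at 4 router(s): 4 × 0.84 ms = 3360 μs.
End-to-end = 70100 μs.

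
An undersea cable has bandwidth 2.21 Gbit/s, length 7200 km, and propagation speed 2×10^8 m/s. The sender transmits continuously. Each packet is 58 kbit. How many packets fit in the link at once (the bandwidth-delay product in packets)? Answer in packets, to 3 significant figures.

Propagation delay = 7200000 / 200000000 = 0.036 s.
BDP = R × t_prop = 2210000000 × 0.036 = 79560000 bits.
In packets of 58000 bits: 1370 packets.

1370 packets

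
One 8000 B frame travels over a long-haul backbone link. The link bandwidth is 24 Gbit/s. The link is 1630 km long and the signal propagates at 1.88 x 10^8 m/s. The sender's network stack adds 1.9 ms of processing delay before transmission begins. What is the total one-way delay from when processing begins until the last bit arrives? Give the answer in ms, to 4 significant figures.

10.57 ms

L = 8000 × 8 = 64000 bits.
Transmission delay = L/R = 64000 / 24000000000 = 0.00266667 ms.
Propagation delay = d/s = 1630000 m / 188000000 m/s = 8.67021 ms.
Plus processing delay 1.9 ms = 1.9 ms.
Total = 10.57 ms.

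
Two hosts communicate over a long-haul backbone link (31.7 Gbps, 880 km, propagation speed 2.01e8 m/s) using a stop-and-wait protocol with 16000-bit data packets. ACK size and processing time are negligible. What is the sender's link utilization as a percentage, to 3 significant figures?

0.00576 %

t_tx = L/R = 16000/31700000000 = 5.04732e-07 s.
t_prop = 880000/2.01e+08 = 0.00437811 s; RTT = 0.00875622 s.
Cycle = t_tx + RTT = 0.00875672 s.
Utilization = t_tx / cycle = 5.04732e-07/0.00875672 = 0.00576 %.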